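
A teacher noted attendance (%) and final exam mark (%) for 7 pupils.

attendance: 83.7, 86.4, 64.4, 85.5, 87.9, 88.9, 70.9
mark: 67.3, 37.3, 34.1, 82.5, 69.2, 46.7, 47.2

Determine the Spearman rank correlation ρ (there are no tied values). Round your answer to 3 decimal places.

0.250

Rank attendance: 3, 5, 1, 4, 6, 7, 2
Rank mark: 5, 2, 1, 7, 6, 3, 4
d = rank(attendance) − rank(mark): -2, 3, 0, -3, 0, 4, -2; Σd² = 42
ρ = 1 − 6Σd² / [n(n²−1)] = 1 − 6×42 / (7×48) = 1 − 252/336 ≈ 0.250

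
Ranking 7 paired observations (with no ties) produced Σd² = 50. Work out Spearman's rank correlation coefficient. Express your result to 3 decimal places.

ρ = 1 − 6Σd² / [n(n²−1)] = 1 − 6×50 / (7×48)
  = 1 − 300/336 = 1 − 0.8929 ≈ 0.107

0.107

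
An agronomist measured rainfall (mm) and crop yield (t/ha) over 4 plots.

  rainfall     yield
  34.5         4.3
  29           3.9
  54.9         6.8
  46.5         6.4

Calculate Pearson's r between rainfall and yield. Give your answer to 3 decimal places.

n = 4, Σx = 164.9, Σy = 21.4, Σx² = 7207.51, Σy² = 120.9, Σxy = 932.37
nΣxy − ΣxΣy = 3729.48 − 3528.86 = 200.62
nΣx² − (Σx)² = 28830.04 − 27192.01 = 1638.03; nΣy² − (Σy)² = 483.6 − 457.96 = 25.64
r = 200.62 / √(1638.03 × 25.64) = 200.62 / 204.9368 ≈ 0.979

0.979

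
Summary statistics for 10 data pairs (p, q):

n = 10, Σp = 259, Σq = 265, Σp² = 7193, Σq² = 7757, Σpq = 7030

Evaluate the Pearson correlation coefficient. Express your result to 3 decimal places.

r = (nΣpq − ΣpΣq) / √[(nΣp² − (Σp)²)(nΣq² − (Σq)²)]
Numerator: 10×7030 − 259×265 = 1665
Denominator: √[(71930 − 67081)(77570 − 70225)] = √[4849 × 7345] = 5967.9062
r = 1665 / 5967.9062 ≈ 0.279

0.279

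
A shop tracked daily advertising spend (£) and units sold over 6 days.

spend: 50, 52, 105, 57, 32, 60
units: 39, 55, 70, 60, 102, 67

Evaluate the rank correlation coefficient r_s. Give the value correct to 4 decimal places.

0.1429

Rank spend: 2, 3, 6, 4, 1, 5
Rank units: 1, 2, 5, 3, 6, 4
d = rank(spend) − rank(units): 1, 1, 1, 1, -5, 1; Σd² = 30
ρ = 1 − 6Σd² / [n(n²−1)] = 1 − 6×30 / (6×35) = 1 − 180/210 ≈ 0.1429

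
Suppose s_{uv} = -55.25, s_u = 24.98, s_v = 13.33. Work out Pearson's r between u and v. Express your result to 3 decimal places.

r = Cov(u,v) / (s_u · s_v) = -55.25 / (24.98 × 13.33)
  = -55.25 / 332.9834 ≈ -0.166

-0.166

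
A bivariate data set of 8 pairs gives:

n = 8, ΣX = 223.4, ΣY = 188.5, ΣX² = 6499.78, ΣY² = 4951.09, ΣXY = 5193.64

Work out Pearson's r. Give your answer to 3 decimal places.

r = (nΣXY − ΣXΣY) / √[(nΣX² − (ΣX)²)(nΣY² − (ΣY)²)]
Numerator: 8×5193.64 − 223.4×188.5 = -561.78
Denominator: √[(51998.24 − 49907.56)(39608.72 − 35532.25)] = √[2090.68 × 4076.47] = 2919.3483
r = -561.78 / 2919.3483 ≈ -0.192

-0.192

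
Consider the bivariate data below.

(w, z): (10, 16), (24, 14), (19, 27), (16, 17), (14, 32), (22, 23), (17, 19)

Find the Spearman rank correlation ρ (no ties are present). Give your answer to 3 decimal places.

Rank w: 1, 7, 5, 3, 2, 6, 4
Rank z: 2, 1, 6, 3, 7, 5, 4
d = rank(w) − rank(z): -1, 6, -1, 0, -5, 1, 0; Σd² = 64
ρ = 1 − 6Σd² / [n(n²−1)] = 1 − 6×64 / (7×48) = 1 − 384/336 ≈ -0.143

-0.143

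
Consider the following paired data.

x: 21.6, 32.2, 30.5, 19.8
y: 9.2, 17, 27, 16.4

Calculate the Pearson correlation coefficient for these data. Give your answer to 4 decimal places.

0.6069

n = 4, Σx = 104.1, Σy = 69.6, Σx² = 2825.69, Σy² = 1371.6, Σxy = 1894.34
nΣxy − ΣxΣy = 7577.36 − 7245.36 = 332
nΣx² − (Σx)² = 11302.76 − 10836.81 = 465.95; nΣy² − (Σy)² = 5486.4 − 4844.16 = 642.24
r = 332 / √(465.95 × 642.24) = 332 / 547.0391 ≈ 0.6069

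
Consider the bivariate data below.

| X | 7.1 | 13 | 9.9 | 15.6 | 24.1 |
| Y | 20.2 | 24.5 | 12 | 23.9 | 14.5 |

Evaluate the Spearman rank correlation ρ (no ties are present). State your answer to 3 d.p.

0.100

Rank X: 1, 3, 2, 4, 5
Rank Y: 3, 5, 1, 4, 2
d = rank(X) − rank(Y): -2, -2, 1, 0, 3; Σd² = 18
ρ = 1 − 6Σd² / [n(n²−1)] = 1 − 6×18 / (5×24) = 1 − 108/120 ≈ 0.100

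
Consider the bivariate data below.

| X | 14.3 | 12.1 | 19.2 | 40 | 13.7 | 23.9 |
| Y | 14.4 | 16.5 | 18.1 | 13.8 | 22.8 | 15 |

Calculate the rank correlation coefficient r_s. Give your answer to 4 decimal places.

Rank X: 3, 1, 4, 6, 2, 5
Rank Y: 2, 4, 5, 1, 6, 3
d = rank(X) − rank(Y): 1, -3, -1, 5, -4, 2; Σd² = 56
ρ = 1 − 6Σd² / [n(n²−1)] = 1 − 6×56 / (6×35) = 1 − 336/210 ≈ -0.6000

-0.6000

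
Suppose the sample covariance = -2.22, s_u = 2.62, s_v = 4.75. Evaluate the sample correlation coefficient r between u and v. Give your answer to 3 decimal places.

-0.178

r = Cov(u,v) / (s_u · s_v) = -2.22 / (2.62 × 4.75)
  = -2.22 / 12.4450 ≈ -0.178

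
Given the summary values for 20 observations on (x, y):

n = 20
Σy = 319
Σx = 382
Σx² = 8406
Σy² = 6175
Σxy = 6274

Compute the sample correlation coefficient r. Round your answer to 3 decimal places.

0.165

r = (nΣxy − ΣxΣy) / √[(nΣx² − (Σx)²)(nΣy² − (Σy)²)]
Numerator: 20×6274 − 382×319 = 3622
Denominator: √[(168120 − 145924)(123500 − 101761)] = √[22196 × 21739] = 21966.3116
r = 3622 / 21966.3116 ≈ 0.165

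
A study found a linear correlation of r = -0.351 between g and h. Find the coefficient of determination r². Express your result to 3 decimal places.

0.123

r² = (-0.351)² = 0.123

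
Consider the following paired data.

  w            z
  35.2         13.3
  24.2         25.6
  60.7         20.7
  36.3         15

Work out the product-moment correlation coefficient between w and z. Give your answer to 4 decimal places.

-0.1087

n = 4, Σw = 156.4, Σz = 74.6, Σw² = 6826.86, Σz² = 1485.74, Σwz = 2888.67
nΣwz − ΣwΣz = 11554.68 − 11667.44 = -112.76
nΣw² − (Σw)² = 27307.44 − 24460.96 = 2846.48; nΣz² − (Σz)² = 5942.96 − 5565.16 = 377.8
r = -112.76 / √(2846.48 × 377.8) = -112.76 / 1037.0150 ≈ -0.1087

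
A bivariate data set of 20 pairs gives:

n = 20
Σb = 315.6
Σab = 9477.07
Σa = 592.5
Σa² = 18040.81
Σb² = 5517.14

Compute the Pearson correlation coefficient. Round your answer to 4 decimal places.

r = (nΣab − ΣaΣb) / √[(nΣa² − (Σa)²)(nΣb² − (Σb)²)]
Numerator: 20×9477.07 − 592.5×315.6 = 2548.4
Denominator: √[(360816.2 − 351056.25)(110342.8 − 99603.36)] = √[9759.95 × 10739.44] = 10237.9880
r = 2548.4 / 10237.9880 ≈ 0.2489

0.2489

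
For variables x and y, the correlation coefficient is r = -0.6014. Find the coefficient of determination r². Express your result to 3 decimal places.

r² = (-0.6014)² = 0.362

0.362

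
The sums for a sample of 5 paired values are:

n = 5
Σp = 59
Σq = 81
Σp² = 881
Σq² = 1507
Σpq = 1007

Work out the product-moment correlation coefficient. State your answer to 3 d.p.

0.270

r = (nΣpq − ΣpΣq) / √[(nΣp² − (Σp)²)(nΣq² − (Σq)²)]
Numerator: 5×1007 − 59×81 = 256
Denominator: √[(4405 − 3481)(7535 − 6561)] = √[924 × 974] = 948.6706
r = 256 / 948.6706 ≈ 0.270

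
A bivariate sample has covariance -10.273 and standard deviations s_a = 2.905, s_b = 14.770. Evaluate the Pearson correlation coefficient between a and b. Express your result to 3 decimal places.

-0.239

r = Cov(a,b) / (s_a · s_b) = -10.273 / (2.905 × 14.770)
  = -10.273 / 42.9068 ≈ -0.239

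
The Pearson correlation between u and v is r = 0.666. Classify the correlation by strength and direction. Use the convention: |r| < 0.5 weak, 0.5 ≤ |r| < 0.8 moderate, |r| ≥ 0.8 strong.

r = 0.666 > 0 so the relationship is positive.
|r| = 0.666, which falls in the moderate range.

moderate positive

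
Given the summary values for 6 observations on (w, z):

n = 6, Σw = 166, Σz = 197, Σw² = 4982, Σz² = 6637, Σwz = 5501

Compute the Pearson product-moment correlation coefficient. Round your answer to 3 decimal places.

0.198

r = (nΣwz − ΣwΣz) / √[(nΣw² − (Σw)²)(nΣz² − (Σz)²)]
Numerator: 6×5501 − 166×197 = 304
Denominator: √[(29892 − 27556)(39822 − 38809)] = √[2336 × 1013] = 1538.3004
r = 304 / 1538.3004 ≈ 0.198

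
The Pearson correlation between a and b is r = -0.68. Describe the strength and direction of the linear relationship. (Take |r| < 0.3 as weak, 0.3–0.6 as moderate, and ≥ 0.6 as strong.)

strong negative

r = -0.68 < 0 so the relationship is negative.
|r| = 0.68, which falls in the strong range.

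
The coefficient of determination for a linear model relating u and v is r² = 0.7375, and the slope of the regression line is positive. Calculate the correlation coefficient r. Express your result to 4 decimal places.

|r| = √0.7375 = 0.8588
The association is positive, so r = 0.8588.

0.8588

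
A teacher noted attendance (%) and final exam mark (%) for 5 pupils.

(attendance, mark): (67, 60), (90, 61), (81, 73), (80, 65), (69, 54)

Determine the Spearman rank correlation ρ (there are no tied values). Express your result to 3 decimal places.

0.600

Rank attendance: 1, 5, 4, 3, 2
Rank mark: 2, 3, 5, 4, 1
d = rank(attendance) − rank(mark): -1, 2, -1, -1, 1; Σd² = 8
ρ = 1 − 6Σd² / [n(n²−1)] = 1 − 6×8 / (5×24) = 1 − 48/120 ≈ 0.600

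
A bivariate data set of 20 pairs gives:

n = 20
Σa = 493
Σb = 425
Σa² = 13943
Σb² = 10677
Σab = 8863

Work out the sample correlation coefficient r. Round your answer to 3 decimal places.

-0.940

r = (nΣab − ΣaΣb) / √[(nΣa² − (Σa)²)(nΣb² − (Σb)²)]
Numerator: 20×8863 − 493×425 = -32265
Denominator: √[(278860 − 243049)(213540 − 180625)] = √[35811 × 32915] = 34332.4783
r = -32265 / 34332.4783 ≈ -0.940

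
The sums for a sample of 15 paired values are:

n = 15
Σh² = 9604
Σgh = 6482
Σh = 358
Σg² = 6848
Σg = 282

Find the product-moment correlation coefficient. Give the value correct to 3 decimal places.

r = (nΣgh − ΣgΣh) / √[(nΣg² − (Σg)²)(nΣh² − (Σh)²)]
Numerator: 15×6482 − 282×358 = -3726
Denominator: √[(102720 − 79524)(144060 − 128164)] = √[23196 × 15896] = 19202.1774
r = -3726 / 19202.1774 ≈ -0.194

-0.194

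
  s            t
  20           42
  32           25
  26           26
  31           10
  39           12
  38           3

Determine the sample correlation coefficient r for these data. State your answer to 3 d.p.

-0.884

n = 6, Σs = 186, Σt = 118, Σs² = 6026, Σt² = 3318, Σst = 3208
nΣst − ΣsΣt = 19248 − 21948 = -2700
nΣs² − (Σs)² = 36156 − 34596 = 1560; nΣt² − (Σt)² = 19908 − 13924 = 5984
r = -2700 / √(1560 × 5984) = -2700 / 3055.3298 ≈ -0.884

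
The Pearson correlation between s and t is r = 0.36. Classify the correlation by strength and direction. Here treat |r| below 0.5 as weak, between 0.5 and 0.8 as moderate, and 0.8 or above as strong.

r = 0.36 > 0 so the relationship is positive.
|r| = 0.36, which falls in the weak range.

weak positive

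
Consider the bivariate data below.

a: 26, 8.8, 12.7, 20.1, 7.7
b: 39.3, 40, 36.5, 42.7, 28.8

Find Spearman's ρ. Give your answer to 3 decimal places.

0.500

Rank a: 5, 2, 3, 4, 1
Rank b: 3, 4, 2, 5, 1
d = rank(a) − rank(b): 2, -2, 1, -1, 0; Σd² = 10
ρ = 1 − 6Σd² / [n(n²−1)] = 1 − 6×10 / (5×24) = 1 − 60/120 ≈ 0.500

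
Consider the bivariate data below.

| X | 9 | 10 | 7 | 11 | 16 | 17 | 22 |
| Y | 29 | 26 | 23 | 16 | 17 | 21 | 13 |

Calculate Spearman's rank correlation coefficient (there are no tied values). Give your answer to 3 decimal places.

Rank X: 2, 3, 1, 4, 5, 6, 7
Rank Y: 7, 6, 5, 2, 3, 4, 1
d = rank(X) − rank(Y): -5, -3, -4, 2, 2, 2, 6; Σd² = 98
ρ = 1 − 6Σd² / [n(n²−1)] = 1 − 6×98 / (7×48) = 1 − 588/336 ≈ -0.750

-0.750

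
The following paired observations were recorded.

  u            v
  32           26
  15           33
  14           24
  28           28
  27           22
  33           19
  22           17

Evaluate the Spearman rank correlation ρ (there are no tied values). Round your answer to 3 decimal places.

-0.179

Rank u: 6, 2, 1, 5, 4, 7, 3
Rank v: 5, 7, 4, 6, 3, 2, 1
d = rank(u) − rank(v): 1, -5, -3, -1, 1, 5, 2; Σd² = 66
ρ = 1 − 6Σd² / [n(n²−1)] = 1 − 6×66 / (7×48) = 1 − 396/336 ≈ -0.179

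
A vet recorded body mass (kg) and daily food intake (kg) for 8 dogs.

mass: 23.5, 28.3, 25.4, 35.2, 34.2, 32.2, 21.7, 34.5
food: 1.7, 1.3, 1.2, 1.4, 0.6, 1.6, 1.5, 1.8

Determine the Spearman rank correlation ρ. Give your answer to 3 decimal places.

Rank mass: 2, 4, 3, 8, 6, 5, 1, 7
Rank food: 7, 3, 2, 4, 1, 6, 5, 8
d = rank(mass) − rank(food): -5, 1, 1, 4, 5, -1, -4, -1; Σd² = 86
ρ = 1 − 6Σd² / [n(n²−1)] = 1 − 6×86 / (8×63) = 1 − 516/504 ≈ -0.024

-0.024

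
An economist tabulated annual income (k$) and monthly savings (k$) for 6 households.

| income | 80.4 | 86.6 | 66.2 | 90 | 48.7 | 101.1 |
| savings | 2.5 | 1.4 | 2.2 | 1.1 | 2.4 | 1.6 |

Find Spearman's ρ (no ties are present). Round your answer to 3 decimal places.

-0.657

Rank income: 3, 4, 2, 5, 1, 6
Rank savings: 6, 2, 4, 1, 5, 3
d = rank(income) − rank(savings): -3, 2, -2, 4, -4, 3; Σd² = 58
ρ = 1 − 6Σd² / [n(n²−1)] = 1 − 6×58 / (6×35) = 1 − 348/210 ≈ -0.657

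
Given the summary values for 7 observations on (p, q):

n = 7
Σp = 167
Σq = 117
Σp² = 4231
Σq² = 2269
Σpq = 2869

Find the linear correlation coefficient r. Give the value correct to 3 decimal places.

r = (nΣpq − ΣpΣq) / √[(nΣp² − (Σp)²)(nΣq² − (Σq)²)]
Numerator: 7×2869 − 167×117 = 544
Denominator: √[(29617 − 27889)(15883 − 13689)] = √[1728 × 2194] = 1947.1086
r = 544 / 1947.1086 ≈ 0.279

0.279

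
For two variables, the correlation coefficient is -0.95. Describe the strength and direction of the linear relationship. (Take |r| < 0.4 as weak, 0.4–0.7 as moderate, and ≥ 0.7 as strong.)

r = -0.95 < 0 so the relationship is negative.
|r| = 0.95, which falls in the strong range.

strong negative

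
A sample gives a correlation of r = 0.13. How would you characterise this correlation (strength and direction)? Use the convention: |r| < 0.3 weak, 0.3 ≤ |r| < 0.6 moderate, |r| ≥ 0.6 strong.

r = 0.13 > 0 so the relationship is positive.
|r| = 0.13, which falls in the weak range.

weak positive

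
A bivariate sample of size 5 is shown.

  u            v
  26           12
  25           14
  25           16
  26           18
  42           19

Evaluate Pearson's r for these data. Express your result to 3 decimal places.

0.623

n = 5, Σu = 144, Σv = 79, Σu² = 4366, Σv² = 1281, Σuv = 2328
nΣuv − ΣuΣv = 11640 − 11376 = 264
nΣu² − (Σu)² = 21830 − 20736 = 1094; nΣv² − (Σv)² = 6405 − 6241 = 164
r = 264 / √(1094 × 164) = 264 / 423.5753 ≈ 0.623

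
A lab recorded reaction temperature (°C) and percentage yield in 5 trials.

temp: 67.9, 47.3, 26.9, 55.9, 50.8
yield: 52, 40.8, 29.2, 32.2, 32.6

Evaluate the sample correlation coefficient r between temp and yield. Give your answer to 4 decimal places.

n = 5, Σx = 248.8, Σy = 186.8, Σx² = 13276.76, Σy² = 7320.88, Σxy = 9702.18
nΣxy − ΣxΣy = 48510.9 − 46475.84 = 2035.06
nΣx² − (Σx)² = 66383.8 − 61901.44 = 4482.36; nΣy² − (Σy)² = 36604.4 − 34894.24 = 1710.16
r = 2035.06 / √(4482.36 × 1710.16) = 2035.06 / 2768.6735 ≈ 0.7350

0.7350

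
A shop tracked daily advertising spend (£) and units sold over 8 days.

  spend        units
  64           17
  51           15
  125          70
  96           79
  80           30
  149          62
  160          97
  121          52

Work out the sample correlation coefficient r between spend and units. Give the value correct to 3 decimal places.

0.849

n = 8, Σx = 846, Σy = 422, Σx² = 100380, Σy² = 28512, Σxy = 51637
nΣxy − ΣxΣy = 413096 − 357012 = 56084
nΣx² − (Σx)² = 803040 − 715716 = 87324; nΣy² − (Σy)² = 228096 − 178084 = 50012
r = 56084 / √(87324 × 50012) = 56084 / 66085.1563 ≈ 0.849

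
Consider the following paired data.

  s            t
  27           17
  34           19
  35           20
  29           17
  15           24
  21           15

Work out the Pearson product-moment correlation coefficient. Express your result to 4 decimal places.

-0.2672

n = 6, Σs = 161, Σt = 112, Σs² = 4617, Σt² = 2140, Σst = 2973
nΣst − ΣsΣt = 17838 − 18032 = -194
nΣs² − (Σs)² = 27702 − 25921 = 1781; nΣt² − (Σt)² = 12840 − 12544 = 296
r = -194 / √(1781 × 296) = -194 / 726.0689 ≈ -0.2672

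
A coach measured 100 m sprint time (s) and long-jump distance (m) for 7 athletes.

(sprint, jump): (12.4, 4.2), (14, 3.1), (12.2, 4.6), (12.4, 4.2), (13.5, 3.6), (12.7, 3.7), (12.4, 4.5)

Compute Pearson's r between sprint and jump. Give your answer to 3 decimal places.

-0.930

n = 7, Σx = 89.6, Σy = 27.9, Σx² = 1149.66, Σy² = 112.95, Σxy = 355.07
nΣxy − ΣxΣy = 2485.49 − 2499.84 = -14.35
nΣx² − (Σx)² = 8047.62 − 8028.16 = 19.46; nΣy² − (Σy)² = 790.65 − 778.41 = 12.24
r = -14.35 / √(19.46 × 12.24) = -14.35 / 15.4334 ≈ -0.930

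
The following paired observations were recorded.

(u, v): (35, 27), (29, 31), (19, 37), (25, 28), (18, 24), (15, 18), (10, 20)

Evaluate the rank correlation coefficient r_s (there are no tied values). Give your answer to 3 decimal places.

Rank u: 7, 6, 4, 5, 3, 2, 1
Rank v: 4, 6, 7, 5, 3, 1, 2
d = rank(u) − rank(v): 3, 0, -3, 0, 0, 1, -1; Σd² = 20
ρ = 1 − 6Σd² / [n(n²−1)] = 1 − 6×20 / (7×48) = 1 − 120/336 ≈ 0.643

0.643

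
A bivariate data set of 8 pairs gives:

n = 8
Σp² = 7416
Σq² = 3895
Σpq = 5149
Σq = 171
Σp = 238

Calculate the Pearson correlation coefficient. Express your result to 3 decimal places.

r = (nΣpq − ΣpΣq) / √[(nΣp² − (Σp)²)(nΣq² − (Σq)²)]
Numerator: 8×5149 − 238×171 = 494
Denominator: √[(59328 − 56644)(31160 − 29241)] = √[2684 × 1919] = 2269.4925
r = 494 / 2269.4925 ≈ 0.218

0.218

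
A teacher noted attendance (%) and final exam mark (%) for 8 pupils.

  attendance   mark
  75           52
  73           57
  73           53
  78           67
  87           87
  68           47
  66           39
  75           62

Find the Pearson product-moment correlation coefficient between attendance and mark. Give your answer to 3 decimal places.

n = 8, Σx = 595, Σy = 464, Σx² = 44541, Σy² = 28394, Σxy = 35145
nΣxy − ΣxΣy = 281160 − 276080 = 5080
nΣx² − (Σx)² = 356328 − 354025 = 2303; nΣy² − (Σy)² = 227152 − 215296 = 11856
r = 5080 / √(2303 × 11856) = 5080 / 5225.3582 ≈ 0.972

0.972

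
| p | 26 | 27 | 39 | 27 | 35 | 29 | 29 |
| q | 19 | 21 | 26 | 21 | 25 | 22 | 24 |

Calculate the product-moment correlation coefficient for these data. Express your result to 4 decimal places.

0.9017

n = 7, Σp = 212, Σq = 158, Σp² = 6562, Σq² = 3604, Σpq = 4851
nΣpq − ΣpΣq = 33957 − 33496 = 461
nΣp² − (Σp)² = 45934 − 44944 = 990; nΣq² − (Σq)² = 25228 − 24964 = 264
r = 461 / √(990 × 264) = 461 / 511.2338 ≈ 0.9017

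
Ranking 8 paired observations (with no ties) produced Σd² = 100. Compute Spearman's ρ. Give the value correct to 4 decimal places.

ρ = 1 − 6Σd² / [n(n²−1)] = 1 − 6×100 / (8×63)
  = 1 − 600/504 = 1 − 1.19048 ≈ -0.1905

-0.1905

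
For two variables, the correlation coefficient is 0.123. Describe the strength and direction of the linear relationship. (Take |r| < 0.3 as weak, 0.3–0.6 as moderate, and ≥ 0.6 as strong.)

weak positive

r = 0.123 > 0 so the relationship is positive.
|r| = 0.123, which falls in the weak range.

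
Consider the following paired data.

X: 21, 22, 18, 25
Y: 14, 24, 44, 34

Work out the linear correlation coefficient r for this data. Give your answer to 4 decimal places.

n = 4, ΣX = 86, ΣY = 116, ΣX² = 1874, ΣY² = 3864, ΣXY = 2464
nΣXY − ΣXΣY = 9856 − 9976 = -120
nΣX² − (ΣX)² = 7496 − 7396 = 100; nΣY² − (ΣY)² = 15456 − 13456 = 2000
r = -120 / √(100 × 2000) = -120 / 447.2136 ≈ -0.2683

-0.2683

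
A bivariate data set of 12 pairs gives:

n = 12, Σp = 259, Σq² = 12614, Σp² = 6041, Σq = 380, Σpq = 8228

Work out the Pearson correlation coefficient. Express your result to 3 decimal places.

r = (nΣpq − ΣpΣq) / √[(nΣp² − (Σp)²)(nΣq² − (Σq)²)]
Numerator: 12×8228 − 259×380 = 316
Denominator: √[(72492 − 67081)(151368 − 144400)] = √[5411 × 6968] = 6140.3459
r = 316 / 6140.3459 ≈ 0.051

0.051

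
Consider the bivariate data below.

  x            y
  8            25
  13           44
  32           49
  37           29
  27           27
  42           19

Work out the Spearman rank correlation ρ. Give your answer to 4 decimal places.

-0.1429

Rank x: 1, 2, 4, 5, 3, 6
Rank y: 2, 5, 6, 4, 3, 1
d = rank(x) − rank(y): -1, -3, -2, 1, 0, 5; Σd² = 40
ρ = 1 − 6Σd² / [n(n²−1)] = 1 − 6×40 / (6×35) = 1 − 240/210 ≈ -0.1429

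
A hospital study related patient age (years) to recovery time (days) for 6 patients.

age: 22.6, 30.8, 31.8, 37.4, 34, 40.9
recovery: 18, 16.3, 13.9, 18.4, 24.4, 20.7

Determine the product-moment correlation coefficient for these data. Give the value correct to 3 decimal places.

n = 6, Σx = 197.5, Σy = 111.7, Σx² = 6698.21, Σy² = 2145.31, Σxy = 3715.25
nΣxy − ΣxΣy = 22291.5 − 22060.75 = 230.75
nΣx² − (Σx)² = 40189.26 − 39006.25 = 1183.01; nΣy² − (Σy)² = 12871.86 − 12476.89 = 394.97
r = 230.75 / √(1183.01 × 394.97) = 230.75 / 683.5594 ≈ 0.338

0.338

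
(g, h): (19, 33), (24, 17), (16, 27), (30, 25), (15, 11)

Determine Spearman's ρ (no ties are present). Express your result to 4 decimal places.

Rank g: 3, 4, 2, 5, 1
Rank h: 5, 2, 4, 3, 1
d = rank(g) − rank(h): -2, 2, -2, 2, 0; Σd² = 16
ρ = 1 − 6Σd² / [n(n²−1)] = 1 − 6×16 / (5×24) = 1 − 96/120 ≈ 0.2000

0.2000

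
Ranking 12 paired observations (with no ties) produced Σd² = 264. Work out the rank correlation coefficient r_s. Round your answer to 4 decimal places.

ρ = 1 − 6Σd² / [n(n²−1)] = 1 − 6×264 / (12×143)
  = 1 − 1584/1716 = 1 − 0.92308 ≈ 0.0769

0.0769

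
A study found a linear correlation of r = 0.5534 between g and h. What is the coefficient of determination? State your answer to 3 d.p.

0.306

r² = (0.5534)² = 0.306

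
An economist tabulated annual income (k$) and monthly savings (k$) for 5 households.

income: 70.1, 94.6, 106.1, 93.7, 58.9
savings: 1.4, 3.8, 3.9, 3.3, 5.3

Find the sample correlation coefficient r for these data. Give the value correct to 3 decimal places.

-0.055

n = 5, Σx = 423.4, Σy = 17.7, Σx² = 37369.28, Σy² = 70.59, Σxy = 1492.79
nΣxy − ΣxΣy = 7463.95 − 7494.18 = -30.23
nΣx² − (Σx)² = 186846.4 − 179267.56 = 7578.84; nΣy² − (Σy)² = 352.95 − 313.29 = 39.66
r = -30.23 / √(7578.84 × 39.66) = -30.23 / 548.2488 ≈ -0.055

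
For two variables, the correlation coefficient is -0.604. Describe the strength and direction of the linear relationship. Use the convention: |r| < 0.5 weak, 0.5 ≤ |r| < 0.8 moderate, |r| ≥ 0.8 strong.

moderate negative

r = -0.604 < 0 so the relationship is negative.
|r| = 0.604, which falls in the moderate range.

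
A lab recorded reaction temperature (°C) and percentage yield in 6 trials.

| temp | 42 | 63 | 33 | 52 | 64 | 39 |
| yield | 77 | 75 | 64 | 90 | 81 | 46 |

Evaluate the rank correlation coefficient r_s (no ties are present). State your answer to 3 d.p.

Rank temp: 3, 5, 1, 4, 6, 2
Rank yield: 4, 3, 2, 6, 5, 1
d = rank(temp) − rank(yield): -1, 2, -1, -2, 1, 1; Σd² = 12
ρ = 1 − 6Σd² / [n(n²−1)] = 1 − 6×12 / (6×35) = 1 − 72/210 ≈ 0.657

0.657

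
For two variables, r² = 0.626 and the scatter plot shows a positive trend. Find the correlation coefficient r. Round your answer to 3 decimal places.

0.791

|r| = √0.626 = 0.791
The association is positive, so r = 0.791.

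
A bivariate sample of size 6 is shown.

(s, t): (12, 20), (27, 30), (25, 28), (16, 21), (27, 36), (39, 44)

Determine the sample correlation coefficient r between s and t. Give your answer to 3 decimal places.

0.964

n = 6, Σs = 146, Σt = 179, Σs² = 4004, Σt² = 5757, Σst = 4774
nΣst − ΣsΣt = 28644 − 26134 = 2510
nΣs² − (Σs)² = 24024 − 21316 = 2708; nΣt² − (Σt)² = 34542 − 32041 = 2501
r = 2510 / √(2708 × 2501) = 2510 / 2602.4427 ≈ 0.964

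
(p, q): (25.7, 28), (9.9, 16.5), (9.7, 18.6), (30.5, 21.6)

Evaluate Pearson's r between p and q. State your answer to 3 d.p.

0.725

n = 4, Σp = 75.8, Σq = 84.7, Σp² = 1782.84, Σq² = 1868.77, Σpq = 1722.17
nΣpq − ΣpΣq = 6888.68 − 6420.26 = 468.42
nΣp² − (Σp)² = 7131.36 − 5745.64 = 1385.72; nΣq² − (Σq)² = 7475.08 − 7174.09 = 300.99
r = 468.42 / √(1385.72 × 300.99) = 468.42 / 645.8234 ≈ 0.725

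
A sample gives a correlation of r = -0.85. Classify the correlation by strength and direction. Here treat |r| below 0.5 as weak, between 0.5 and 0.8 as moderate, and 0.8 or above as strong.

r = -0.85 < 0 so the relationship is negative.
|r| = 0.85, which falls in the strong range.

strong negative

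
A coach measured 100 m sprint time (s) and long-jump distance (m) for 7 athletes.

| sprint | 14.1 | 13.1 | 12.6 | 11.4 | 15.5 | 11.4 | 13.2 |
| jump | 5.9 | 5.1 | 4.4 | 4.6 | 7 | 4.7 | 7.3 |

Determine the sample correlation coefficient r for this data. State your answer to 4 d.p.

n = 7, Σx = 91.3, Σy = 39, Σx² = 1203.59, Σy² = 225.72, Σxy = 516.32
nΣxy − ΣxΣy = 3614.24 − 3560.7 = 53.54
nΣx² − (Σx)² = 8425.13 − 8335.69 = 89.44; nΣy² − (Σy)² = 1580.04 − 1521 = 59.04
r = 53.54 / √(89.44 × 59.04) = 53.54 / 72.6673 ≈ 0.7368

0.7368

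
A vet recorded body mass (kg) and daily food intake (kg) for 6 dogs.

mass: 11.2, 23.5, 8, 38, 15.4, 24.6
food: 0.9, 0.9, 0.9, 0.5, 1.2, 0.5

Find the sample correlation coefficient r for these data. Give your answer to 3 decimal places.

-0.697

n = 6, Σx = 120.7, Σy = 4.9, Σx² = 3028.01, Σy² = 4.37, Σxy = 88.21
nΣxy − ΣxΣy = 529.26 − 591.43 = -62.17
nΣx² − (Σx)² = 18168.06 − 14568.49 = 3599.57; nΣy² − (Σy)² = 26.22 − 24.01 = 2.21
r = -62.17 / √(3599.57 × 2.21) = -62.17 / 89.1911 ≈ -0.697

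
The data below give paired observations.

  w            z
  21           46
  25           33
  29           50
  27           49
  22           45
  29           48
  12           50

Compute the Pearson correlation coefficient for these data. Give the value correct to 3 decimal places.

-0.095

n = 7, Σw = 165, Σz = 321, Σw² = 4105, Σz² = 14935, Σwz = 7546
nΣwz − ΣwΣz = 52822 − 52965 = -143
nΣw² − (Σw)² = 28735 − 27225 = 1510; nΣz² − (Σz)² = 104545 − 103041 = 1504
r = -143 / √(1510 × 1504) = -143 / 1506.9970 ≈ -0.095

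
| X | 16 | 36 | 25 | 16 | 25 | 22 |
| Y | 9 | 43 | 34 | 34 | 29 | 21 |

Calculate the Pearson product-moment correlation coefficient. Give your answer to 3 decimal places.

n = 6, ΣX = 140, ΣY = 170, ΣX² = 3542, ΣY² = 5524, ΣXY = 4273
nΣXY − ΣXΣY = 25638 − 23800 = 1838
nΣX² − (ΣX)² = 21252 − 19600 = 1652; nΣY² − (ΣY)² = 33144 − 28900 = 4244
r = 1838 / √(1652 × 4244) = 1838 / 2647.8459 ≈ 0.694

0.694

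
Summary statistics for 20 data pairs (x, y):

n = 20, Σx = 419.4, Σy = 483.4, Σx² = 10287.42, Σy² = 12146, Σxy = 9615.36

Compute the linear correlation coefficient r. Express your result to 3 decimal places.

r = (nΣxy − ΣxΣy) / √[(nΣx² − (Σx)²)(nΣy² − (Σy)²)]
Numerator: 20×9615.36 − 419.4×483.4 = -10430.76
Denominator: √[(205748.4 − 175896.36)(242920 − 233675.56)] = √[29852.04 × 9244.44] = 16612.2061
r = -10430.76 / 16612.2061 ≈ -0.628

-0.628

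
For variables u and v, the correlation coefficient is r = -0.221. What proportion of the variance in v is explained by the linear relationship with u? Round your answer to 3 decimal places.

0.049

r² = (-0.221)² = 0.049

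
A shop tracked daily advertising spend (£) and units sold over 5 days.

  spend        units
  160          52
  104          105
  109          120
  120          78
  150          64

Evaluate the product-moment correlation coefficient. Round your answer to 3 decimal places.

-0.920

n = 5, Σx = 643, Σy = 419, Σx² = 85197, Σy² = 38309, Σxy = 51280
nΣxy − ΣxΣy = 256400 − 269417 = -13017
nΣx² − (Σx)² = 425985 − 413449 = 12536; nΣy² − (Σy)² = 191545 − 175561 = 15984
r = -13017 / √(12536 × 15984) = -13017 / 14155.4026 ≈ -0.920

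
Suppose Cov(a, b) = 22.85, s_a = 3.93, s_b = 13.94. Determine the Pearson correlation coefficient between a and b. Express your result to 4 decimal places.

r = Cov(a,b) / (s_a · s_b) = 22.85 / (3.93 × 13.94)
  = 22.85 / 54.7842 ≈ 0.4171

0.4171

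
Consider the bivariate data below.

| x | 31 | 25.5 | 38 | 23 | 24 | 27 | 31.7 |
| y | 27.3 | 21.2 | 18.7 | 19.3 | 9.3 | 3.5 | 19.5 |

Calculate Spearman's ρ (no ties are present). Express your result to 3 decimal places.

0.143

Rank x: 5, 3, 7, 1, 2, 4, 6
Rank y: 7, 6, 3, 4, 2, 1, 5
d = rank(x) − rank(y): -2, -3, 4, -3, 0, 3, 1; Σd² = 48
ρ = 1 − 6Σd² / [n(n²−1)] = 1 − 6×48 / (7×48) = 1 − 288/336 ≈ 0.143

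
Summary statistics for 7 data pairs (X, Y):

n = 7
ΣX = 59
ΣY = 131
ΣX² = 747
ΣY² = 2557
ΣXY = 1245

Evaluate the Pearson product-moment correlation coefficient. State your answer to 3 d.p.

r = (nΣXY − ΣXΣY) / √[(nΣX² − (ΣX)²)(nΣY² − (ΣY)²)]
Numerator: 7×1245 − 59×131 = 986
Denominator: √[(5229 − 3481)(17899 − 17161)] = √[1748 × 738] = 1135.7922
r = 986 / 1135.7922 ≈ 0.868

0.868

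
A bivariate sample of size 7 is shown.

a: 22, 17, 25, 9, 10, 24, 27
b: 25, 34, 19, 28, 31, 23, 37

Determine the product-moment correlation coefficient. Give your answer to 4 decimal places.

-0.1990

n = 7, Σa = 134, Σb = 197, Σa² = 2884, Σb² = 5785, Σab = 3716
nΣab − ΣaΣb = 26012 − 26398 = -386
nΣa² − (Σa)² = 20188 − 17956 = 2232; nΣb² − (Σb)² = 40495 − 38809 = 1686
r = -386 / √(2232 × 1686) = -386 / 1939.8845 ≈ -0.1990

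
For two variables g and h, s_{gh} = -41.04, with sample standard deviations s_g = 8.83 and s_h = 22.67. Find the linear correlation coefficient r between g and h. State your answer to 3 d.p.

r = Cov(g,h) / (s_g · s_h) = -41.04 / (8.83 × 22.67)
  = -41.04 / 200.1761 ≈ -0.205

-0.205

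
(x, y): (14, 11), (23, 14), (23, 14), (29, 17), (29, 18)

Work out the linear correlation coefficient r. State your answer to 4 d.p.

0.9759

n = 5, Σx = 118, Σy = 74, Σx² = 2936, Σy² = 1126, Σxy = 1813
nΣxy − ΣxΣy = 9065 − 8732 = 333
nΣx² − (Σx)² = 14680 − 13924 = 756; nΣy² − (Σy)² = 5630 − 5476 = 154
r = 333 / √(756 × 154) = 333 / 341.2096 ≈ 0.9759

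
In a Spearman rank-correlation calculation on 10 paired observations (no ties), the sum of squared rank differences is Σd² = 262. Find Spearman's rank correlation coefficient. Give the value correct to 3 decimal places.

ρ = 1 − 6Σd² / [n(n²−1)] = 1 − 6×262 / (10×99)
  = 1 − 1572/990 = 1 − 1.5879 ≈ -0.588

-0.588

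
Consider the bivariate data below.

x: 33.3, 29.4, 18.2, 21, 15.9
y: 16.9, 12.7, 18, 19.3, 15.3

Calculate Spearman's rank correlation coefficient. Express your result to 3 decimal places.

Rank x: 5, 4, 2, 3, 1
Rank y: 3, 1, 4, 5, 2
d = rank(x) − rank(y): 2, 3, -2, -2, -1; Σd² = 22
ρ = 1 − 6Σd² / [n(n²−1)] = 1 − 6×22 / (5×24) = 1 − 132/120 ≈ -0.100

-0.100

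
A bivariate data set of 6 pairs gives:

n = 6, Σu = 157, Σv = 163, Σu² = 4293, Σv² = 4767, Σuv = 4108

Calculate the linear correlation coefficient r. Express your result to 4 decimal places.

r = (nΣuv − ΣuΣv) / √[(nΣu² − (Σu)²)(nΣv² − (Σv)²)]
Numerator: 6×4108 − 157×163 = -943
Denominator: √[(25758 − 24649)(28602 − 26569)] = √[1109 × 2033] = 1501.5316
r = -943 / 1501.5316 ≈ -0.6280

-0.6280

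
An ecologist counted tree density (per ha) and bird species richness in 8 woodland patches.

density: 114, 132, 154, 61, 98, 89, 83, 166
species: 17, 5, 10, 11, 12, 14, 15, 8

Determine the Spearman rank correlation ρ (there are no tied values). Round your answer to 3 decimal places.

-0.548

Rank density: 5, 6, 7, 1, 4, 3, 2, 8
Rank species: 8, 1, 3, 4, 5, 6, 7, 2
d = rank(density) − rank(species): -3, 5, 4, -3, -1, -3, -5, 6; Σd² = 130
ρ = 1 − 6Σd² / [n(n²−1)] = 1 − 6×130 / (8×63) = 1 − 780/504 ≈ -0.548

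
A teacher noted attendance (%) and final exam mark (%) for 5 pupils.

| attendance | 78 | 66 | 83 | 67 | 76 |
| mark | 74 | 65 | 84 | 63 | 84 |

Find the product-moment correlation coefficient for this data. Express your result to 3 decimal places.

0.883

n = 5, Σx = 370, Σy = 370, Σx² = 27594, Σy² = 27782, Σxy = 27639
nΣxy − ΣxΣy = 138195 − 136900 = 1295
nΣx² − (Σx)² = 137970 − 136900 = 1070; nΣy² − (Σy)² = 138910 − 136900 = 2010
r = 1295 / √(1070 × 2010) = 1295 / 1466.5265 ≈ 0.883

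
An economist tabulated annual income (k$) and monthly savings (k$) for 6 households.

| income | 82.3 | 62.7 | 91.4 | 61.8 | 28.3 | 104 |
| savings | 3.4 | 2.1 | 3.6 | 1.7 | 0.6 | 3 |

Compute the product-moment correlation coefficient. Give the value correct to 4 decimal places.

n = 6, Σx = 430.5, Σy = 14.4, Σx² = 34494.67, Σy² = 41.18, Σxy = 1174.57
nΣxy − ΣxΣy = 7047.42 − 6199.2 = 848.22
nΣx² − (Σx)² = 206968.02 − 185330.25 = 21637.77; nΣy² − (Σy)² = 247.08 − 207.36 = 39.72
r = 848.22 / √(21637.77 × 39.72) = 848.22 / 927.0665 ≈ 0.9150

0.9150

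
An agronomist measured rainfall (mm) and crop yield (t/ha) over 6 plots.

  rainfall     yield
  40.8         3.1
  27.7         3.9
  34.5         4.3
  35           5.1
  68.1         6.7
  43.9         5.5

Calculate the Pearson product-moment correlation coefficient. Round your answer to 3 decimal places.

n = 6, Σx = 250, Σy = 28.6, Σx² = 11412, Σy² = 144.46, Σxy = 1259.08
nΣxy − ΣxΣy = 7554.48 − 7150 = 404.48
nΣx² − (Σx)² = 68472 − 62500 = 5972; nΣy² − (Σy)² = 866.76 − 817.96 = 48.8
r = 404.48 / √(5972 × 48.8) = 404.48 / 539.8459 ≈ 0.749

0.749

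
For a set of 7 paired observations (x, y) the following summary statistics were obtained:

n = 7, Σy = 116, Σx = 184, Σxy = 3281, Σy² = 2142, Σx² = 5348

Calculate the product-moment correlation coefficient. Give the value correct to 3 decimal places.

r = (nΣxy − ΣxΣy) / √[(nΣx² − (Σx)²)(nΣy² − (Σy)²)]
Numerator: 7×3281 − 184×116 = 1623
Denominator: √[(37436 − 33856)(14994 − 13456)] = √[3580 × 1538] = 2346.4953
r = 1623 / 2346.4953 ≈ 0.692

0.692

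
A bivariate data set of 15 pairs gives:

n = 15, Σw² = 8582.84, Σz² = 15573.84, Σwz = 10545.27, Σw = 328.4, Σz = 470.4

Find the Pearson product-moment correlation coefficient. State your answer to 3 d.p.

r = (nΣwz − ΣwΣz) / √[(nΣw² − (Σw)²)(nΣz² − (Σz)²)]
Numerator: 15×10545.27 − 328.4×470.4 = 3699.69
Denominator: √[(128742.6 − 107846.56)(233607.6 − 221276.16)] = √[20896.04 × 12331.44] = 16052.3601
r = 3699.69 / 16052.3601 ≈ 0.230

0.230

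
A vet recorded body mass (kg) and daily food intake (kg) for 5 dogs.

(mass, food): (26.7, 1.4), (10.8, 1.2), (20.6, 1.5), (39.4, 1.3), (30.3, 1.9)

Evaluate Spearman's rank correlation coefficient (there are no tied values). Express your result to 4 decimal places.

Rank mass: 3, 1, 2, 5, 4
Rank food: 3, 1, 4, 2, 5
d = rank(mass) − rank(food): 0, 0, -2, 3, -1; Σd² = 14
ρ = 1 − 6Σd² / [n(n²−1)] = 1 − 6×14 / (5×24) = 1 − 84/120 ≈ 0.3000

0.3000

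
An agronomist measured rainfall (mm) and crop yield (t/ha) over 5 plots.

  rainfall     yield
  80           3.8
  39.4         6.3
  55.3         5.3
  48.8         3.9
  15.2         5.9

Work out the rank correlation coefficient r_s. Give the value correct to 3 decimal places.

Rank rainfall: 5, 2, 4, 3, 1
Rank yield: 1, 5, 3, 2, 4
d = rank(rainfall) − rank(yield): 4, -3, 1, 1, -3; Σd² = 36
ρ = 1 − 6Σd² / [n(n²−1)] = 1 − 6×36 / (5×24) = 1 − 216/120 ≈ -0.800

-0.800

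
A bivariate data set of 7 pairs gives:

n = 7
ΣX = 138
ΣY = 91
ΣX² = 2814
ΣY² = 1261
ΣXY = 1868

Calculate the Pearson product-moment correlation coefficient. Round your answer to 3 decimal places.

0.867

r = (nΣXY − ΣXΣY) / √[(nΣX² − (ΣX)²)(nΣY² − (ΣY)²)]
Numerator: 7×1868 − 138×91 = 518
Denominator: √[(19698 − 19044)(8827 − 8281)] = √[654 × 546] = 597.5651
r = 518 / 597.5651 ≈ 0.867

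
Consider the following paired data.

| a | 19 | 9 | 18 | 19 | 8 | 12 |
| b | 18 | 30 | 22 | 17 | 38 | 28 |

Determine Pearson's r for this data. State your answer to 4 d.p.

-0.9551

n = 6, Σa = 85, Σb = 153, Σa² = 1335, Σb² = 4225, Σab = 1971
nΣab − ΣaΣb = 11826 − 13005 = -1179
nΣa² − (Σa)² = 8010 − 7225 = 785; nΣb² − (Σb)² = 25350 − 23409 = 1941
r = -1179 / √(785 × 1941) = -1179 / 1234.3764 ≈ -0.9551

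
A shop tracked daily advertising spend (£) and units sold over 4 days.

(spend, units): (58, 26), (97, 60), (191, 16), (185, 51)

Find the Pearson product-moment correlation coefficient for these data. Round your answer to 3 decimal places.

n = 4, Σx = 531, Σy = 153, Σx² = 83479, Σy² = 7133, Σxy = 19819
nΣxy − ΣxΣy = 79276 − 81243 = -1967
nΣx² − (Σx)² = 333916 − 281961 = 51955; nΣy² − (Σy)² = 28532 − 23409 = 5123
r = -1967 / √(51955 × 5123) = -1967 / 16314.5783 ≈ -0.121

-0.121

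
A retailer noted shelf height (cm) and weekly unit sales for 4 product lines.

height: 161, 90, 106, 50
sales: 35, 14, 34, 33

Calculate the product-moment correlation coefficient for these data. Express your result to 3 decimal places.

n = 4, Σx = 407, Σy = 116, Σx² = 47757, Σy² = 3666, Σxy = 12149
nΣxy − ΣxΣy = 48596 − 47212 = 1384
nΣx² − (Σx)² = 191028 − 165649 = 25379; nΣy² − (Σy)² = 14664 − 13456 = 1208
r = 1384 / √(25379 × 1208) = 1384 / 5536.9515 ≈ 0.250

0.250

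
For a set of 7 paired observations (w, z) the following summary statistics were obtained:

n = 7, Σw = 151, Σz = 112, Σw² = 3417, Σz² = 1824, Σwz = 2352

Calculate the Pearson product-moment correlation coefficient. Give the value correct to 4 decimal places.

r = (nΣwz − ΣwΣz) / √[(nΣw² − (Σw)²)(nΣz² − (Σz)²)]
Numerator: 7×2352 − 151×112 = -448
Denominator: √[(23919 − 22801)(12768 − 12544)] = √[1118 × 224] = 500.4318
r = -448 / 500.4318 ≈ -0.8952

-0.8952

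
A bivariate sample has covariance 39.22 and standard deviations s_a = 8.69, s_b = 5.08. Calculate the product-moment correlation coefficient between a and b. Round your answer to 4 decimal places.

r = Cov(a,b) / (s_a · s_b) = 39.22 / (8.69 × 5.08)
  = 39.22 / 44.1452 ≈ 0.8884

0.8884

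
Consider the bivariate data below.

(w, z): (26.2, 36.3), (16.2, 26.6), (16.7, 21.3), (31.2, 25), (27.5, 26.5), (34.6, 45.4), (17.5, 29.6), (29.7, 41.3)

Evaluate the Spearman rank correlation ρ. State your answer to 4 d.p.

0.4286

Rank w: 4, 1, 2, 7, 5, 8, 3, 6
Rank z: 6, 4, 1, 2, 3, 8, 5, 7
d = rank(w) − rank(z): -2, -3, 1, 5, 2, 0, -2, -1; Σd² = 48
ρ = 1 − 6Σd² / [n(n²−1)] = 1 − 6×48 / (8×63) = 1 − 288/504 ≈ 0.4286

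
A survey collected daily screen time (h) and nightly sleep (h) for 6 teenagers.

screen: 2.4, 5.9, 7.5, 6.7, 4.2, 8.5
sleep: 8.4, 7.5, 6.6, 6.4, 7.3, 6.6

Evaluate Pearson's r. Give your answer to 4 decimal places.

n = 6, Σx = 35.2, Σy = 42.8, Σx² = 231.6, Σy² = 308.18, Σxy = 243.55
nΣxy − ΣxΣy = 1461.3 − 1506.56 = -45.26
nΣx² − (Σx)² = 1389.6 − 1239.04 = 150.56; nΣy² − (Σy)² = 1849.08 − 1831.84 = 17.24
r = -45.26 / √(150.56 × 17.24) = -45.26 / 50.9476 ≈ -0.8884

-0.8884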